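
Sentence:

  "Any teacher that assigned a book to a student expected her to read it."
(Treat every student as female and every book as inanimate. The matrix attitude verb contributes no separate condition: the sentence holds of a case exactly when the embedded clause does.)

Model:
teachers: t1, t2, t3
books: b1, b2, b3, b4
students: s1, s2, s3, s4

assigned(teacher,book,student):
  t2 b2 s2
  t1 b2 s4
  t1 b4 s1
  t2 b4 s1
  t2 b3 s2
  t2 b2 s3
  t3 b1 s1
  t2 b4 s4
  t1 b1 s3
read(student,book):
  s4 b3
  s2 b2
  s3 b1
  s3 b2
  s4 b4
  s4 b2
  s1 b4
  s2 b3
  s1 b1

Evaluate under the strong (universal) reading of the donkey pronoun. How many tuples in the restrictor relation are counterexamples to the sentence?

0

"her" takes "a student" as antecedent and "it" takes "a book"; both are donkey pronouns co-varying with the restrictor.
Strong reading: for every (t,b,s) with assigned(t,b,s), read(s,b).
Restrictor triples: (t1,b1,s3)→read(s3,b1) ✓  (t1,b2,s4)→read(s4,b2) ✓  (t1,b4,s1)→read(s1,b4) ✓  (t2,b2,s2)→read(s2,b2) ✓  (t2,b2,s3)→read(s3,b2) ✓  (t2,b3,s2)→read(s2,b3) ✓  (t2,b4,s1)→read(s1,b4) ✓  (t2,b4,s4)→read(s4,b4) ✓  (t3,b1,s1)→read(s1,b1) ✓
Counterexamples (restrictor triples failing the scope): 0.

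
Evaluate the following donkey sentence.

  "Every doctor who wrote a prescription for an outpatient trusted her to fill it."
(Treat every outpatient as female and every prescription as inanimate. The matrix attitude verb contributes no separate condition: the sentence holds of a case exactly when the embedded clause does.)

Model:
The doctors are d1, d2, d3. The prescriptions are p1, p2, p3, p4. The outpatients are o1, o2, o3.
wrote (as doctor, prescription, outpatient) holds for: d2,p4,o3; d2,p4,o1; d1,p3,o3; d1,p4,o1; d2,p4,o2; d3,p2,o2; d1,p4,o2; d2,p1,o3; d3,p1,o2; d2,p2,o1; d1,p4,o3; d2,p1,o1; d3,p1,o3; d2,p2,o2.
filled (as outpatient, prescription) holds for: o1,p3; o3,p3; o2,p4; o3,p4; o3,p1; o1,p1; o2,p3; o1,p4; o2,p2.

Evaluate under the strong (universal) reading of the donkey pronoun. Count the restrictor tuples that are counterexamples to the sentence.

2

"her" takes "an outpatient" as antecedent and "it" takes "a prescription"; both are donkey pronouns co-varying with the restrictor.
Strong reading: for every (d,p,o) with wrote(d,p,o), filled(o,p).
Restrictor triples: (d1,p3,o3)→filled(o3,p3) ✓  (d1,p4,o1)→filled(o1,p4) ✓  (d1,p4,o2)→filled(o2,p4) ✓  (d1,p4,o3)→filled(o3,p4) ✓  (d2,p1,o1)→filled(o1,p1) ✓  (d2,p1,o3)→filled(o3,p1) ✓  (d2,p2,o1)→filled(o1,p2) ✗  (d2,p2,o2)→filled(o2,p2) ✓  (d2,p4,o1)→filled(o1,p4) ✓  (d2,p4,o2)→filled(o2,p4) ✓  (d2,p4,o3)→filled(o3,p4) ✓  (d3,p1,o2)→filled(o2,p1) ✗  (d3,p1,o3)→filled(o3,p1) ✓  (d3,p2,o2)→filled(o2,p2) ✓
Counterexamples (restrictor triples failing the scope): 2.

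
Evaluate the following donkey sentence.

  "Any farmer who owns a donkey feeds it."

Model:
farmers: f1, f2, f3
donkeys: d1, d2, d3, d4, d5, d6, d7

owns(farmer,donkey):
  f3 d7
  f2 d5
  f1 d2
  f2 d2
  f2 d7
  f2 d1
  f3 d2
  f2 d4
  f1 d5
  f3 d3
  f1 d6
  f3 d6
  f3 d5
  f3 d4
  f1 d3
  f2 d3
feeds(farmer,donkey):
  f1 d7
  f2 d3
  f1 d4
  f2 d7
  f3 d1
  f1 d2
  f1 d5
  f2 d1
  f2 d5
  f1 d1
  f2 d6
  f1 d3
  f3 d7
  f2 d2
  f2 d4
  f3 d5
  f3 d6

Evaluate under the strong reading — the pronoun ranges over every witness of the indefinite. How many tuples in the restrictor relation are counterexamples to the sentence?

4

"it" takes "a donkey" as antecedent — a donkey pronoun bound across the clause boundary.
Strong reading: for every (f,d) with owns(f,d), feeds(f,d).
Restrictor pairs: (f1,d2) ✓  (f1,d3) ✓  (f1,d5) ✓  (f1,d6) ✗  (f2,d1) ✓  (f2,d2) ✓  (f2,d3) ✓  (f2,d4) ✓  (f2,d5) ✓  (f2,d7) ✓  (f3,d2) ✗  (f3,d3) ✗  (f3,d4) ✗  (f3,d5) ✓  (f3,d6) ✓  (f3,d7) ✓
Counterexamples (restrictor pairs failing the scope): 4.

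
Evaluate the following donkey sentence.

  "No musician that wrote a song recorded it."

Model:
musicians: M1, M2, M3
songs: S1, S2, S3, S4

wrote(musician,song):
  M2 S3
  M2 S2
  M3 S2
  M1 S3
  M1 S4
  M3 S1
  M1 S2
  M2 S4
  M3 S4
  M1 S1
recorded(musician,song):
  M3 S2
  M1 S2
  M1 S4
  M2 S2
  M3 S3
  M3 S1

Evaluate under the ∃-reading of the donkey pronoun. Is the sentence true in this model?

"it" takes "a song" as antecedent — a donkey pronoun bound across the clause boundary.
Truth condition: for no (m,s) with wrote(m,s) does recorded(m,s) hold.
Restrictor pairs — does the scope hold? (M1,S1):fails  (M1,S2):holds  (M1,S3):fails  (M1,S4):holds  (M2,S2):holds  (M2,S3):fails  (M2,S4):fails  (M3,S1):holds  (M3,S2):holds  (M3,S4):fails
Scope holds for 5 pair(s), so the sentence is false.

False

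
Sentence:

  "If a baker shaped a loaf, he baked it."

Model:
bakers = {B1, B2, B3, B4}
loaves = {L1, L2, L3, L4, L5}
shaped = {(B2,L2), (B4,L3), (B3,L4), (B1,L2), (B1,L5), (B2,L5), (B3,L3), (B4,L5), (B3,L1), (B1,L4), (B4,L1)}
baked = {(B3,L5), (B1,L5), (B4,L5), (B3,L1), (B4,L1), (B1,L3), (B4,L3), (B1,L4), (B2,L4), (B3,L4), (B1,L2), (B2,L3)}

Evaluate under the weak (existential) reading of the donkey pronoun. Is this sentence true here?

False

"it" takes "a loaf" as antecedent — a donkey pronoun bound across the clause boundary.
Weak reading: every baker b with some shaped-loaf has at least one shaped-loaf l such that baked(b,l).
Per baker: B1:✓  B2:✗  B3:✓  B4:✓
B2 has no witness among its shaped-loaves.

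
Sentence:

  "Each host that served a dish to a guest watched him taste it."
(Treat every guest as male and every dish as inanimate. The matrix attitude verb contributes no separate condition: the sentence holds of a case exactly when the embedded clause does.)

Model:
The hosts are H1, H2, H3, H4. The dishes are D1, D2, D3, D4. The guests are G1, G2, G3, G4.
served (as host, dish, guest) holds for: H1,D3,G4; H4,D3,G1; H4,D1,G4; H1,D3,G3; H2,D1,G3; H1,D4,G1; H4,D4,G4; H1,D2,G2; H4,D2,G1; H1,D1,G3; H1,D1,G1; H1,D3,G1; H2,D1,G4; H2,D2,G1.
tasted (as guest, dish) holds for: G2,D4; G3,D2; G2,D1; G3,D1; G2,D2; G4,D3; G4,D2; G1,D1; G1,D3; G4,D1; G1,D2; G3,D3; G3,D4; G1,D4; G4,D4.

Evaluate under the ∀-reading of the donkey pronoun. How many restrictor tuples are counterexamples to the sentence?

0

"him" takes "a guest" as antecedent and "it" takes "a dish"; both are donkey pronouns co-varying with the restrictor.
Strong reading: for every (h,d,g) with served(h,d,g), tasted(g,d).
Restrictor triples: (H1,D1,G1)→tasted(G1,D1) ✓  (H1,D1,G3)→tasted(G3,D1) ✓  (H1,D2,G2)→tasted(G2,D2) ✓  (H1,D3,G1)→tasted(G1,D3) ✓  (H1,D3,G3)→tasted(G3,D3) ✓  (H1,D3,G4)→tasted(G4,D3) ✓  (H1,D4,G1)→tasted(G1,D4) ✓  (H2,D1,G3)→tasted(G3,D1) ✓  (H2,D1,G4)→tasted(G4,D1) ✓  (H2,D2,G1)→tasted(G1,D2) ✓  (H4,D1,G4)→tasted(G4,D1) ✓  (H4,D2,G1)→tasted(G1,D2) ✓  (H4,D3,G1)→tasted(G1,D3) ✓  (H4,D4,G4)→tasted(G4,D4) ✓
Counterexamples (restrictor triples failing the scope): 0.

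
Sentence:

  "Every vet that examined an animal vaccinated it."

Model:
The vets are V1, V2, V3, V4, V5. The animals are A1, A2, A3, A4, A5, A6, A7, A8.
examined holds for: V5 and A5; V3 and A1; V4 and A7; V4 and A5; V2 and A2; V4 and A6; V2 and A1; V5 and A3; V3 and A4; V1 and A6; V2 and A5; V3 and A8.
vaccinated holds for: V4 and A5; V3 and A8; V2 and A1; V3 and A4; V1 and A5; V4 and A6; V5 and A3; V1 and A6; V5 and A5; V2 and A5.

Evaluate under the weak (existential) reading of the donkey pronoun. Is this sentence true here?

"it" takes "an animal" as antecedent — a donkey pronoun bound across the clause boundary.
Weak reading: every vet v with some examined-animal has at least one examined-animal a such that vaccinated(v,a).
Per vet: V1:✓  V2:✓  V3:✓  V4:✓  V5:✓
Every vet in the restrictor has a witness.

True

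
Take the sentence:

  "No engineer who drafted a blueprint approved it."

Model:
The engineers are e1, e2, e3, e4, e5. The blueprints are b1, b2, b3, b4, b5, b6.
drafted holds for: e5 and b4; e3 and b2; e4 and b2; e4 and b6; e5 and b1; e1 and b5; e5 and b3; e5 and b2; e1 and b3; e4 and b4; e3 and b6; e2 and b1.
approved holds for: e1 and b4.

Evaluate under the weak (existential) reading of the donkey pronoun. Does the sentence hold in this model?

"it" takes "a blueprint" as antecedent — a donkey pronoun bound across the clause boundary.
Truth condition: for no (e,b) with drafted(e,b) does approved(e,b) hold.
Restrictor pairs — does the scope hold? (e1,b3):fails  (e1,b5):fails  (e2,b1):fails  (e3,b2):fails  (e3,b6):fails  (e4,b2):fails  (e4,b4):fails  (e4,b6):fails  (e5,b1):fails  (e5,b2):fails  (e5,b3):fails  (e5,b4):fails
Scope holds for no restrictor pair, so the sentence is true.

True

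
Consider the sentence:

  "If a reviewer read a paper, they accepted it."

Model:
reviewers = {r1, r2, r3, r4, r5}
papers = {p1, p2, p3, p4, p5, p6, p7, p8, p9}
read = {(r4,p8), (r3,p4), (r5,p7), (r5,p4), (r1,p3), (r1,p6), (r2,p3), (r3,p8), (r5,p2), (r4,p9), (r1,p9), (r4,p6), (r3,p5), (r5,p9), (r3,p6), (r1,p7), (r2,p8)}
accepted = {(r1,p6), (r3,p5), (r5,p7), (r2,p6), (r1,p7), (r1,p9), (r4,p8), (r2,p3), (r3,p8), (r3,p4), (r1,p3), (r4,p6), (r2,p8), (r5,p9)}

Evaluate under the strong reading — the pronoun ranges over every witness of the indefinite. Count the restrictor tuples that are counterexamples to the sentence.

4

"it" takes "a paper" as antecedent — a donkey pronoun bound across the clause boundary.
Strong reading: for every (r,p) with read(r,p), accepted(r,p).
Restrictor pairs: (r1,p3) ✓  (r1,p6) ✓  (r1,p7) ✓  (r1,p9) ✓  (r2,p3) ✓  (r2,p8) ✓  (r3,p4) ✓  (r3,p5) ✓  (r3,p6) ✗  (r3,p8) ✓  (r4,p6) ✓  (r4,p8) ✓  (r4,p9) ✗  (r5,p2) ✗  (r5,p4) ✗  (r5,p7) ✓  (r5,p9) ✓
Counterexamples (restrictor pairs failing the scope): 4.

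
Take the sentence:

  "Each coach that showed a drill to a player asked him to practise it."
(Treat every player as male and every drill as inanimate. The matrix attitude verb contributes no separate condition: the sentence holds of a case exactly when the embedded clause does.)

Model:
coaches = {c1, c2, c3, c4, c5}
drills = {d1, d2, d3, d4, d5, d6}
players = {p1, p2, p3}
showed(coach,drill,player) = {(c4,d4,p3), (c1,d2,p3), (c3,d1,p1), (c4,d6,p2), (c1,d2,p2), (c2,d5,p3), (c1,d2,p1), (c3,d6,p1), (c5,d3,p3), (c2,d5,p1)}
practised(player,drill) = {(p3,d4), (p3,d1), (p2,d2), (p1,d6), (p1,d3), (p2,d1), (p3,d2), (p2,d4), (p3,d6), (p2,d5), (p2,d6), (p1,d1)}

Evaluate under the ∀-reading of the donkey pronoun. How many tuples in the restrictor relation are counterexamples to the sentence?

4

"him" takes "a player" as antecedent and "it" takes "a drill"; both are donkey pronouns co-varying with the restrictor.
Strong reading: for every (c,d,p) with showed(c,d,p), practised(p,d).
Restrictor triples: (c1,d2,p1)→practised(p1,d2) ✗  (c1,d2,p2)→practised(p2,d2) ✓  (c1,d2,p3)→practised(p3,d2) ✓  (c2,d5,p1)→practised(p1,d5) ✗  (c2,d5,p3)→practised(p3,d5) ✗  (c3,d1,p1)→practised(p1,d1) ✓  (c3,d6,p1)→practised(p1,d6) ✓  (c4,d4,p3)→practised(p3,d4) ✓  (c4,d6,p2)→practised(p2,d6) ✓  (c5,d3,p3)→practised(p3,d3) ✗
Counterexamples (restrictor triples failing the scope): 4.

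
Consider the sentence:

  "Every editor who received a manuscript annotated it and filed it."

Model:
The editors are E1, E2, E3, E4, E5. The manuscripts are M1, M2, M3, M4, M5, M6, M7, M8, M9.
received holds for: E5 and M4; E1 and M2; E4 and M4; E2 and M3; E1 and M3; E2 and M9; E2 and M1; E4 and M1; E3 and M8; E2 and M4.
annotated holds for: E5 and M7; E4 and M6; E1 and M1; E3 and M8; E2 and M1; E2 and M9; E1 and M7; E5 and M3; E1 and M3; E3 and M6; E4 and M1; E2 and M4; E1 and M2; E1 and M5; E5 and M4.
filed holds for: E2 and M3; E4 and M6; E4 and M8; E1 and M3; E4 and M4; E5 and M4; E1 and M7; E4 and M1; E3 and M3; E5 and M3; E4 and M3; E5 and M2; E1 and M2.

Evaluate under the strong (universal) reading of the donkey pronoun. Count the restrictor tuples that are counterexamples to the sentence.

"it" takes "a manuscript" as antecedent — a donkey pronoun bound across the clause boundary.
Strong reading: for every (e,m) with received(e,m), annotated(e,m) ∧ filed(e,m).
Restrictor pairs: (E1,M2) ✓  (E1,M3) ✓  (E2,M1) ✗  (E2,M3) ✗  (E2,M4) ✗  (E2,M9) ✗  (E3,M8) ✗  (E4,M1) ✓  (E4,M4) ✗  (E5,M4) ✓
Counterexamples (restrictor pairs failing the scope): 6.

6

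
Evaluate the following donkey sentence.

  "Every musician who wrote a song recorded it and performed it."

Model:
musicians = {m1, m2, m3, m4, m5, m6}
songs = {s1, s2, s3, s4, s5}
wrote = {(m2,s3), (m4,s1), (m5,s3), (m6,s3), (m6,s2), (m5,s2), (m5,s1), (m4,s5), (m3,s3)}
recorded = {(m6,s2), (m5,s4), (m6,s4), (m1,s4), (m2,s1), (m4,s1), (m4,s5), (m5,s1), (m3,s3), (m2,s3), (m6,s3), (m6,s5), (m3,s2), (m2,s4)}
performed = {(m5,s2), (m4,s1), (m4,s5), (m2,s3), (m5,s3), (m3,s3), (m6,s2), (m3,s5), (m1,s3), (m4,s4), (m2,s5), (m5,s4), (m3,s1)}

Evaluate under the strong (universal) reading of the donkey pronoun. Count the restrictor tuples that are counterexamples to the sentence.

"it" takes "a song" as antecedent — a donkey pronoun bound across the clause boundary.
Strong reading: for every (m,s) with wrote(m,s), recorded(m,s) ∧ performed(m,s).
Restrictor pairs: (m2,s3) ✓  (m3,s3) ✓  (m4,s1) ✓  (m4,s5) ✓  (m5,s1) ✗  (m5,s2) ✗  (m5,s3) ✗  (m6,s2) ✓  (m6,s3) ✗
Counterexamples (restrictor pairs failing the scope): 4.

4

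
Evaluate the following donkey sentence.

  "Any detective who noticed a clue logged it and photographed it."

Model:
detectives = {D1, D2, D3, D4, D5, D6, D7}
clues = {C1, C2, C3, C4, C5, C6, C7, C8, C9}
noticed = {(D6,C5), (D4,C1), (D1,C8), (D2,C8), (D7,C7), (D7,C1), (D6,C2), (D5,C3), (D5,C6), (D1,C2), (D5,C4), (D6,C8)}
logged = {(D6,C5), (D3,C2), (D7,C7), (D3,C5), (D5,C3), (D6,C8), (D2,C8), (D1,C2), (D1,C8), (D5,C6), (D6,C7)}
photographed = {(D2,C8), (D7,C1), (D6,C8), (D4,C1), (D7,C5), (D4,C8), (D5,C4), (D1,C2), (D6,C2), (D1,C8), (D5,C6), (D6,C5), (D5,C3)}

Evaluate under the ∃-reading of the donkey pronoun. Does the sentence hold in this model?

False

"it" takes "a clue" as antecedent — a donkey pronoun bound across the clause boundary.
Weak reading: every detective d with some noticed-clue has at least one noticed-clue c such that logged(d,c) ∧ photographed(d,c).
Per detective: D1:✓  D2:✓  D4:✗  D5:✓  D6:✓  D7:✗
D4 has no witness among its noticed-clues.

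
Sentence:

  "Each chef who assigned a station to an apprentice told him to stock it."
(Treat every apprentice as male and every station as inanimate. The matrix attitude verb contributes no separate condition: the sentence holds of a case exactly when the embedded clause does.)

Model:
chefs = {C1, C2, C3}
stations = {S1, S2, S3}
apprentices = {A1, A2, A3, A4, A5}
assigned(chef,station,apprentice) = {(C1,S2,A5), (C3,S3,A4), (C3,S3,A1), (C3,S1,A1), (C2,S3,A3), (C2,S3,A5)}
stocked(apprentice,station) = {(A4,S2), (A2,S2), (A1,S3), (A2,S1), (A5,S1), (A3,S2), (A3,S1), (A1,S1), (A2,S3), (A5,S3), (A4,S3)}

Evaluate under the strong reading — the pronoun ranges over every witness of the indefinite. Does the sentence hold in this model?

"him" takes "an apprentice" as antecedent and "it" takes "a station"; both are donkey pronouns co-varying with the restrictor.
Strong reading: for every (c,s,a) with assigned(c,s,a), stocked(a,s).
Restrictor triples: (C1,S2,A5)→stocked(A5,S2) ✗  (C2,S3,A3)→stocked(A3,S3) ✗  (C2,S3,A5)→stocked(A5,S3) ✓  (C3,S1,A1)→stocked(A1,S1) ✓  (C3,S3,A1)→stocked(A1,S3) ✓  (C3,S3,A4)→stocked(A4,S3) ✓
Counterexample: (C1,S2,A5) — stocked(A5,S2) does not hold.

False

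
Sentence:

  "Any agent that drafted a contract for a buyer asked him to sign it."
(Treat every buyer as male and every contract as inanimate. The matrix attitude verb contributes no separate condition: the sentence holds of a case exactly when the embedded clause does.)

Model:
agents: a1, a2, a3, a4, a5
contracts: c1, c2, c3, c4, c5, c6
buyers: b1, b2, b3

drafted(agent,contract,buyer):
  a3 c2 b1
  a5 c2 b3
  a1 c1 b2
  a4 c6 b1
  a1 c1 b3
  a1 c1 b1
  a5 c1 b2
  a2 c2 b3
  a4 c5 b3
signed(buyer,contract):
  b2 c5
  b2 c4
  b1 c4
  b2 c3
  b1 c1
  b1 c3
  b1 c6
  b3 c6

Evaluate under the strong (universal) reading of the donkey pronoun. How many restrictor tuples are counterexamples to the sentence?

7

"him" takes "a buyer" as antecedent and "it" takes "a contract"; both are donkey pronouns co-varying with the restrictor.
Strong reading: for every (a,c,b) with drafted(a,c,b), signed(b,c).
Restrictor triples: (a1,c1,b1)→signed(b1,c1) ✓  (a1,c1,b2)→signed(b2,c1) ✗  (a1,c1,b3)→signed(b3,c1) ✗  (a2,c2,b3)→signed(b3,c2) ✗  (a3,c2,b1)→signed(b1,c2) ✗  (a4,c5,b3)→signed(b3,c5) ✗  (a4,c6,b1)→signed(b1,c6) ✓  (a5,c1,b2)→signed(b2,c1) ✗  (a5,c2,b3)→signed(b3,c2) ✗
Counterexamples (restrictor triples failing the scope): 7.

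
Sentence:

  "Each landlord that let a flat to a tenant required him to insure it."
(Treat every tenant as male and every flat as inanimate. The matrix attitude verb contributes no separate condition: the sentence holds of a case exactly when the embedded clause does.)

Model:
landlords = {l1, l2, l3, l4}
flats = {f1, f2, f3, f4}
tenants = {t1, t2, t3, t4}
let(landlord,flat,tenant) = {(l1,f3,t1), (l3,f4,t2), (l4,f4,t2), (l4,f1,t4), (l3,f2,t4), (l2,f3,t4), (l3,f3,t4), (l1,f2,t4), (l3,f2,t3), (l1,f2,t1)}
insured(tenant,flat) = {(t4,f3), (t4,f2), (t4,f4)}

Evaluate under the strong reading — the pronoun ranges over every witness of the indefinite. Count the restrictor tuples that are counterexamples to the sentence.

6

"him" takes "a tenant" as antecedent and "it" takes "a flat"; both are donkey pronouns co-varying with the restrictor.
Strong reading: for every (l,f,t) with let(l,f,t), insured(t,f).
Restrictor triples: (l1,f2,t1)→insured(t1,f2) ✗  (l1,f2,t4)→insured(t4,f2) ✓  (l1,f3,t1)→insured(t1,f3) ✗  (l2,f3,t4)→insured(t4,f3) ✓  (l3,f2,t3)→insured(t3,f2) ✗  (l3,f2,t4)→insured(t4,f2) ✓  (l3,f3,t4)→insured(t4,f3) ✓  (l3,f4,t2)→insured(t2,f4) ✗  (l4,f1,t4)→insured(t4,f1) ✗  (l4,f4,t2)→insured(t2,f4) ✗
Counterexamples (restrictor triples failing the scope): 6.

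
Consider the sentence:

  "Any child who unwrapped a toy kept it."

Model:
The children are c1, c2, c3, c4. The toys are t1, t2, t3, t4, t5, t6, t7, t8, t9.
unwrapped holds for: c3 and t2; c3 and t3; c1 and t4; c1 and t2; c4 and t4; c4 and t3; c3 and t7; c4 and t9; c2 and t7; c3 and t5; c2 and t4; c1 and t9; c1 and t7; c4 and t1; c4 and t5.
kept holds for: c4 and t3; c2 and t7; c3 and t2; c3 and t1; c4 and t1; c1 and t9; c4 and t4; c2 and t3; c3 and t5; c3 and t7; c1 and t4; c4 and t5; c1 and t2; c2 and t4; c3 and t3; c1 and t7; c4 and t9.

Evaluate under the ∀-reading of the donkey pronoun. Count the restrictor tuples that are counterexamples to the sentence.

"it" takes "a toy" as antecedent — a donkey pronoun bound across the clause boundary.
Strong reading: for every (c,t) with unwrapped(c,t), kept(c,t).
Restrictor pairs: (c1,t2) ✓  (c1,t4) ✓  (c1,t7) ✓  (c1,t9) ✓  (c2,t4) ✓  (c2,t7) ✓  (c3,t2) ✓  (c3,t3) ✓  (c3,t5) ✓  (c3,t7) ✓  (c4,t1) ✓  (c4,t3) ✓  (c4,t4) ✓  (c4,t5) ✓  (c4,t9) ✓
Counterexamples (restrictor pairs failing the scope): 0.

0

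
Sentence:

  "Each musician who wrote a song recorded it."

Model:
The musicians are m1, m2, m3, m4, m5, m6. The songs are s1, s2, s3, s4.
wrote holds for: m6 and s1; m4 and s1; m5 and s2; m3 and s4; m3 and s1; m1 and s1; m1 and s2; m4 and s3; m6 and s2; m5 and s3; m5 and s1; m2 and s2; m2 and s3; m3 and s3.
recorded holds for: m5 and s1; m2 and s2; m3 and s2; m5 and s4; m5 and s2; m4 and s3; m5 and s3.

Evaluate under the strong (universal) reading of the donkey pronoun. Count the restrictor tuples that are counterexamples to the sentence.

"it" takes "a song" as antecedent — a donkey pronoun bound across the clause boundary.
Strong reading: for every (m,s) with wrote(m,s), recorded(m,s).
Restrictor pairs: (m1,s1) ✗  (m1,s2) ✗  (m2,s2) ✓  (m2,s3) ✗  (m3,s1) ✗  (m3,s3) ✗  (m3,s4) ✗  (m4,s1) ✗  (m4,s3) ✓  (m5,s1) ✓  (m5,s2) ✓  (m5,s3) ✓  (m6,s1) ✗  (m6,s2) ✗
Counterexamples (restrictor pairs failing the scope): 9.

9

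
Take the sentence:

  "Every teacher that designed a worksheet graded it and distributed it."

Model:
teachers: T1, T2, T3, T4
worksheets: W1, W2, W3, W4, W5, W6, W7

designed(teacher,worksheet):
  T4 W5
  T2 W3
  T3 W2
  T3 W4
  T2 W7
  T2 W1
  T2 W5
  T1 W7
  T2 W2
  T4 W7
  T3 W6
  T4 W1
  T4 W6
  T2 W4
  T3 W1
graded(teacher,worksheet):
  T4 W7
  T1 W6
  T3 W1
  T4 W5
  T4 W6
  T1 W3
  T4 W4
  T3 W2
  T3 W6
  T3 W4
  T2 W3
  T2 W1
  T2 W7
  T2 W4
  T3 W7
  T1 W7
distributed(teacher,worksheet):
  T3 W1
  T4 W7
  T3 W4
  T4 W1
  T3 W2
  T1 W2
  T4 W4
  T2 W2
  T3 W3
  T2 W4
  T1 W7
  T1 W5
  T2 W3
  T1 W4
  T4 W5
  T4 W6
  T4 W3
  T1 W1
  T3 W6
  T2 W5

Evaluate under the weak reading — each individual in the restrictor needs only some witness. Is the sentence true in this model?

"it" takes "a worksheet" as antecedent — a donkey pronoun bound across the clause boundary.
Weak reading: every teacher t with some designed-worksheet has at least one designed-worksheet w such that graded(t,w) ∧ distributed(t,w).
Per teacher: T1:✓  T2:✓  T3:✓  T4:✓
Every teacher in the restrictor has a witness.

True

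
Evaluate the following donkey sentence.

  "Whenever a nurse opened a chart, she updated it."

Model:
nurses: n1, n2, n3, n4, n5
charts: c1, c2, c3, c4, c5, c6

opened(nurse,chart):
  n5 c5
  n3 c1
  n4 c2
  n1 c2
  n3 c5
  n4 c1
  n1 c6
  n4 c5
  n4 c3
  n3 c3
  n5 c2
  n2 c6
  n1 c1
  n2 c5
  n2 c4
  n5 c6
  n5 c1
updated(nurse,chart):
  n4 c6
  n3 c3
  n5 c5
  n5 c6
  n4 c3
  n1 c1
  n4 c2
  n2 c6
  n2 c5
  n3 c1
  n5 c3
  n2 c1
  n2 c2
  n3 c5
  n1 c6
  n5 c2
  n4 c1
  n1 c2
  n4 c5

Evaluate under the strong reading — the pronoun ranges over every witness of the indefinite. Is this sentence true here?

False

"it" takes "a chart" as antecedent — a donkey pronoun bound across the clause boundary.
Strong reading: for every (n,c) with opened(n,c), updated(n,c).
Restrictor pairs: (n1,c1) ✓  (n1,c2) ✓  (n1,c6) ✓  (n2,c4) ✗  (n2,c5) ✓  (n2,c6) ✓  (n3,c1) ✓  (n3,c3) ✓  (n3,c5) ✓  (n4,c1) ✓  (n4,c2) ✓  (n4,c3) ✓  (n4,c5) ✓  (n5,c1) ✗  (n5,c2) ✓  (n5,c5) ✓  (n5,c6) ✓
Counterexample: (n2,c4) is in opened but fails the scope.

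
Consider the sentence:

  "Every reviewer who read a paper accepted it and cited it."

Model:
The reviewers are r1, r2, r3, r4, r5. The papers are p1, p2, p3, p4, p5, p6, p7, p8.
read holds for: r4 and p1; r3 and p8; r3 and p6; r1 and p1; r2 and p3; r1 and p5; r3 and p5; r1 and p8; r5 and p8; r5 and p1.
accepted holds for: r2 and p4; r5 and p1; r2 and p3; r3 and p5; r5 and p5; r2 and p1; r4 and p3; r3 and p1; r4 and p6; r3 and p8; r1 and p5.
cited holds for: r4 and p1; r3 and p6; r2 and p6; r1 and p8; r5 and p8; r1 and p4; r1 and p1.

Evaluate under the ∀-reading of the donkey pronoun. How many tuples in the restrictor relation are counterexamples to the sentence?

"it" takes "a paper" as antecedent — a donkey pronoun bound across the clause boundary.
Strong reading: for every (r,p) with read(r,p), accepted(r,p) ∧ cited(r,p).
Restrictor pairs: (r1,p1) ✗  (r1,p5) ✗  (r1,p8) ✗  (r2,p3) ✗  (r3,p5) ✗  (r3,p6) ✗  (r3,p8) ✗  (r4,p1) ✗  (r5,p1) ✗  (r5,p8) ✗
Counterexamples (restrictor pairs failing the scope): 10.

10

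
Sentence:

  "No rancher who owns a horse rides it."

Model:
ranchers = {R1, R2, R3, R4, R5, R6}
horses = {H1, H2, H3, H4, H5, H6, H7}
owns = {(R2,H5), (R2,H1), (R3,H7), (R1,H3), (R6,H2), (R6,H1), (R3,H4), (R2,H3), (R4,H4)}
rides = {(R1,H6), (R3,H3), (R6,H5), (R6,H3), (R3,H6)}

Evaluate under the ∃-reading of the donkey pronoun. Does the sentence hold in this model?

"it" takes "a horse" as antecedent — a donkey pronoun bound across the clause boundary.
Truth condition: for no (r,h) with owns(r,h) does rides(r,h) hold.
Restrictor pairs — does the scope hold? (R1,H3):fails  (R2,H1):fails  (R2,H3):fails  (R2,H5):fails  (R3,H4):fails  (R3,H7):fails  (R4,H4):fails  (R6,H1):fails  (R6,H2):fails
Scope holds for no restrictor pair, so the sentence is true.

True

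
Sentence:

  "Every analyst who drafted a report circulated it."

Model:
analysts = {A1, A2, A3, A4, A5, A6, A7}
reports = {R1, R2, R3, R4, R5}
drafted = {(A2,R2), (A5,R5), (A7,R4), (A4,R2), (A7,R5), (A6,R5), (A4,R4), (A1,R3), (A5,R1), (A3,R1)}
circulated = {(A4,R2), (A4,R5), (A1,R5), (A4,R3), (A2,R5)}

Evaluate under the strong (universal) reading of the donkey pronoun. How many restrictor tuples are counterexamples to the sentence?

"it" takes "a report" as antecedent — a donkey pronoun bound across the clause boundary.
Strong reading: for every (a,r) with drafted(a,r), circulated(a,r).
Restrictor pairs: (A1,R3) ✗  (A2,R2) ✗  (A3,R1) ✗  (A4,R2) ✓  (A4,R4) ✗  (A5,R1) ✗  (A5,R5) ✗  (A6,R5) ✗  (A7,R4) ✗  (A7,R5) ✗
Counterexamples (restrictor pairs failing the scope): 9.

9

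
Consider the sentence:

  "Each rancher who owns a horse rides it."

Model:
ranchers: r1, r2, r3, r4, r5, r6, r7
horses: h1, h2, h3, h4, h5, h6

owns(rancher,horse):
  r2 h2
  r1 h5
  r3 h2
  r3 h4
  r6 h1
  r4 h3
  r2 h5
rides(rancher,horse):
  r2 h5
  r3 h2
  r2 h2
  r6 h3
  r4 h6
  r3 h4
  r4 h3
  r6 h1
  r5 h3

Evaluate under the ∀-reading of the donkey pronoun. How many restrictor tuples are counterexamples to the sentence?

"it" takes "a horse" as antecedent — a donkey pronoun bound across the clause boundary.
Strong reading: for every (r,h) with owns(r,h), rides(r,h).
Restrictor pairs: (r1,h5) ✗  (r2,h2) ✓  (r2,h5) ✓  (r3,h2) ✓  (r3,h4) ✓  (r4,h3) ✓  (r6,h1) ✓
Counterexamples (restrictor pairs failing the scope): 1.

1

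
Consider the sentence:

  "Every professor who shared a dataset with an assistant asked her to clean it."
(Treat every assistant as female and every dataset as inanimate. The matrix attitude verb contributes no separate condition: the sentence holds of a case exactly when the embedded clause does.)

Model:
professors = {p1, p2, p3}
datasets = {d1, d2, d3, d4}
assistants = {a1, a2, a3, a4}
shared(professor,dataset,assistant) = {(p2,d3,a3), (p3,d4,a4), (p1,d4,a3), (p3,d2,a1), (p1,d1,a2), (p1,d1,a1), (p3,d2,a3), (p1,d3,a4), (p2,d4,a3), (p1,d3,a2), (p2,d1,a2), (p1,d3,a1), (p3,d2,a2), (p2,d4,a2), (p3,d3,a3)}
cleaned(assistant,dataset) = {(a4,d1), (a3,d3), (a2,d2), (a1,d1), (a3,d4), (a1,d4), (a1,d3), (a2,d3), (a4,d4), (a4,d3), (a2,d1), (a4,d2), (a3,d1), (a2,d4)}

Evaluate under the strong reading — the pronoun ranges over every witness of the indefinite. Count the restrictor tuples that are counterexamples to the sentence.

2

"her" takes "an assistant" as antecedent and "it" takes "a dataset"; both are donkey pronouns co-varying with the restrictor.
Strong reading: for every (p,d,a) with shared(p,d,a), cleaned(a,d).
Restrictor triples: (p1,d1,a1)→cleaned(a1,d1) ✓  (p1,d1,a2)→cleaned(a2,d1) ✓  (p1,d3,a1)→cleaned(a1,d3) ✓  (p1,d3,a2)→cleaned(a2,d3) ✓  (p1,d3,a4)→cleaned(a4,d3) ✓  (p1,d4,a3)→cleaned(a3,d4) ✓  (p2,d1,a2)→cleaned(a2,d1) ✓  (p2,d3,a3)→cleaned(a3,d3) ✓  (p2,d4,a2)→cleaned(a2,d4) ✓  (p2,d4,a3)→cleaned(a3,d4) ✓  (p3,d2,a1)→cleaned(a1,d2) ✗  (p3,d2,a2)→cleaned(a2,d2) ✓  (p3,d2,a3)→cleaned(a3,d2) ✗  (p3,d3,a3)→cleaned(a3,d3) ✓  (p3,d4,a4)→cleaned(a4,d4) ✓
Counterexamples (restrictor triples failing the scope): 2.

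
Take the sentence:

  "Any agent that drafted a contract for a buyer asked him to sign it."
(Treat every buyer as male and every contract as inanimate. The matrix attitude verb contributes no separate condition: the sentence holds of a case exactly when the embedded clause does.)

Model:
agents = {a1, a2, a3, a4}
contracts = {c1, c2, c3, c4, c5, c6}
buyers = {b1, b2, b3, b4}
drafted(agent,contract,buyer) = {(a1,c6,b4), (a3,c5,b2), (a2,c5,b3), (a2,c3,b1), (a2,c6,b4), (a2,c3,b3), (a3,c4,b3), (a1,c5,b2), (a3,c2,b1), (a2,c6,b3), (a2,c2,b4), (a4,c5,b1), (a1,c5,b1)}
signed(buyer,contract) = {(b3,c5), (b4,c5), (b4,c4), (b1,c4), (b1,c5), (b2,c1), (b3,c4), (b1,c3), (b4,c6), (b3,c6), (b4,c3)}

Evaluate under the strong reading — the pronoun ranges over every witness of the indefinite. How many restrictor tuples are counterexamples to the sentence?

5

"him" takes "a buyer" as antecedent and "it" takes "a contract"; both are donkey pronouns co-varying with the restrictor.
Strong reading: for every (a,c,b) with drafted(a,c,b), signed(b,c).
Restrictor triples: (a1,c5,b1)→signed(b1,c5) ✓  (a1,c5,b2)→signed(b2,c5) ✗  (a1,c6,b4)→signed(b4,c6) ✓  (a2,c2,b4)→signed(b4,c2) ✗  (a2,c3,b1)→signed(b1,c3) ✓  (a2,c3,b3)→signed(b3,c3) ✗  (a2,c5,b3)→signed(b3,c5) ✓  (a2,c6,b3)→signed(b3,c6) ✓  (a2,c6,b4)→signed(b4,c6) ✓  (a3,c2,b1)→signed(b1,c2) ✗  (a3,c4,b3)→signed(b3,c4) ✓  (a3,c5,b2)→signed(b2,c5) ✗  (a4,c5,b1)→signed(b1,c5) ✓
Counterexamples (restrictor triples failing the scope): 5.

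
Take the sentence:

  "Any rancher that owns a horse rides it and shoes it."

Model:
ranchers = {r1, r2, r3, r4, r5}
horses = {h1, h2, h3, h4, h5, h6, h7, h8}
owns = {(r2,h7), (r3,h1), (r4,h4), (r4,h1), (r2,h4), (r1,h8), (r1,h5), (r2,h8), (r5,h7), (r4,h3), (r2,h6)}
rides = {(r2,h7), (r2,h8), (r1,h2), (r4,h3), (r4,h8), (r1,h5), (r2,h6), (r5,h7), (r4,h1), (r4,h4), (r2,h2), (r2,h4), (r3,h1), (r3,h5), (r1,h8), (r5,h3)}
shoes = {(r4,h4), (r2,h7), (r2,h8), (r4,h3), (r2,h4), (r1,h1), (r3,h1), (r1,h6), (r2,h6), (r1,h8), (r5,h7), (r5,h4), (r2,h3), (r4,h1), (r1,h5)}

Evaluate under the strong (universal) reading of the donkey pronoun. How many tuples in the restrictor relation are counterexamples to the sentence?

"it" takes "a horse" as antecedent — a donkey pronoun bound across the clause boundary.
Strong reading: for every (r,h) with owns(r,h), rides(r,h) ∧ shoes(r,h).
Restrictor pairs: (r1,h5) ✓  (r1,h8) ✓  (r2,h4) ✓  (r2,h6) ✓  (r2,h7) ✓  (r2,h8) ✓  (r3,h1) ✓  (r4,h1) ✓  (r4,h3) ✓  (r4,h4) ✓  (r5,h7) ✓
Counterexamples (restrictor pairs failing the scope): 0.

0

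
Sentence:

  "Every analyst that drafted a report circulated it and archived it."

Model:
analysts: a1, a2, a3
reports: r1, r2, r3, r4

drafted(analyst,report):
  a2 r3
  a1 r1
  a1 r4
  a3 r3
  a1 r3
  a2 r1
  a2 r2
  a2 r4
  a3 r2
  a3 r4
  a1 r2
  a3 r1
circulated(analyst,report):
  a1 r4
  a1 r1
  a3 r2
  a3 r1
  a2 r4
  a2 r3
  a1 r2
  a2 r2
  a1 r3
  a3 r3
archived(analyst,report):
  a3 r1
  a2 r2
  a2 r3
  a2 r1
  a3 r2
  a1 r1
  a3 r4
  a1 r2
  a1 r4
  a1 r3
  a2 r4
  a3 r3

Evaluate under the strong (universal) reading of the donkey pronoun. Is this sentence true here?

"it" takes "a report" as antecedent — a donkey pronoun bound across the clause boundary.
Strong reading: for every (a,r) with drafted(a,r), circulated(a,r) ∧ archived(a,r).
Restrictor pairs: (a1,r1) ✓  (a1,r2) ✓  (a1,r3) ✓  (a1,r4) ✓  (a2,r1) ✗  (a2,r2) ✓  (a2,r3) ✓  (a2,r4) ✓  (a3,r1) ✓  (a3,r2) ✓  (a3,r3) ✓  (a3,r4) ✗
Counterexample: (a2,r1) is in drafted but fails the scope.

False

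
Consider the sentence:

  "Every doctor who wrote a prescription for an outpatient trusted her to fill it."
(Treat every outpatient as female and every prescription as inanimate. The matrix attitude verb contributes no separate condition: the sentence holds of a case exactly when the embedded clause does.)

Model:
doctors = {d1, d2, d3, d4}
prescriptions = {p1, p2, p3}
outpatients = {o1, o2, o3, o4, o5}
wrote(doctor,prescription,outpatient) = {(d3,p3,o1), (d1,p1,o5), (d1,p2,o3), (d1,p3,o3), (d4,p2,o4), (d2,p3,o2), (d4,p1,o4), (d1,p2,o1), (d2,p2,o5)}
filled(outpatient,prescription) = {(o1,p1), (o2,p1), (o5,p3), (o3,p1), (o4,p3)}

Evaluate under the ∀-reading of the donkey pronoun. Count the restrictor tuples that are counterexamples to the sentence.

"her" takes "an outpatient" as antecedent and "it" takes "a prescription"; both are donkey pronouns co-varying with the restrictor.
Strong reading: for every (d,p,o) with wrote(d,p,o), filled(o,p).
Restrictor triples: (d1,p1,o5)→filled(o5,p1) ✗  (d1,p2,o1)→filled(o1,p2) ✗  (d1,p2,o3)→filled(o3,p2) ✗  (d1,p3,o3)→filled(o3,p3) ✗  (d2,p2,o5)→filled(o5,p2) ✗  (d2,p3,o2)→filled(o2,p3) ✗  (d3,p3,o1)→filled(o1,p3) ✗  (d4,p1,o4)→filled(o4,p1) ✗  (d4,p2,o4)→filled(o4,p2) ✗
Counterexamples (restrictor triples failing the scope): 9.

9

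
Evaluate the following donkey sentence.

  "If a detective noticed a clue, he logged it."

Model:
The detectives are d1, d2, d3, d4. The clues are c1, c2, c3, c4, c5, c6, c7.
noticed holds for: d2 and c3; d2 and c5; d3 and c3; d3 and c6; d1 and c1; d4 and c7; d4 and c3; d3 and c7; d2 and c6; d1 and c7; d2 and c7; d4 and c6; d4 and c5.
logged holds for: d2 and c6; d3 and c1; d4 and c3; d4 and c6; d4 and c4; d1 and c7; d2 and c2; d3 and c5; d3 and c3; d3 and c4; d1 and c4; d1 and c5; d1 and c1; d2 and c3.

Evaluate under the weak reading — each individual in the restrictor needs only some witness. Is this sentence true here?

True

"it" takes "a clue" as antecedent — a donkey pronoun bound across the clause boundary.
Weak reading: every detective d with some noticed-clue has at least one noticed-clue c such that logged(d,c).
Per detective: d1:✓  d2:✓  d3:✓  d4:✓
Every detective in the restrictor has a witness.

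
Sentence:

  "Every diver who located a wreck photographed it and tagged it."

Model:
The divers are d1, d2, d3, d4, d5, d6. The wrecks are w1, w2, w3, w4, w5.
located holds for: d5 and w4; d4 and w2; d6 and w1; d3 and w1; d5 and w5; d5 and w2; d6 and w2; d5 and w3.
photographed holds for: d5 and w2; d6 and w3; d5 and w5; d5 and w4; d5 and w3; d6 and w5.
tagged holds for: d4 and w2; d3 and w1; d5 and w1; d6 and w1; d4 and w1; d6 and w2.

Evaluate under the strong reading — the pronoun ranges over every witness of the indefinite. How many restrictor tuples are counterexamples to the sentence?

"it" takes "a wreck" as antecedent — a donkey pronoun bound across the clause boundary.
Strong reading: for every (d,w) with located(d,w), photographed(d,w) ∧ tagged(d,w).
Restrictor pairs: (d3,w1) ✗  (d4,w2) ✗  (d5,w2) ✗  (d5,w3) ✗  (d5,w4) ✗  (d5,w5) ✗  (d6,w1) ✗  (d6,w2) ✗
Counterexamples (restrictor pairs failing the scope): 8.

8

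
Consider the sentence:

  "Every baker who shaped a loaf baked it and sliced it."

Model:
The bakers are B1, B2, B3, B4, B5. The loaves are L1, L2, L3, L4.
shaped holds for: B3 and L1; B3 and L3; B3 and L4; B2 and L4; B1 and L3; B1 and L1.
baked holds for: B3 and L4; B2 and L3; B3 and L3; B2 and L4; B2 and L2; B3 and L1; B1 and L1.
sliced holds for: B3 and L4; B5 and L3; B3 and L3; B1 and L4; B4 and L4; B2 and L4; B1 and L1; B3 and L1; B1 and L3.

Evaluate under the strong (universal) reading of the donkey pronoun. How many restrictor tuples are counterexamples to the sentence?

"it" takes "a loaf" as antecedent — a donkey pronoun bound across the clause boundary.
Strong reading: for every (b,l) with shaped(b,l), baked(b,l) ∧ sliced(b,l).
Restrictor pairs: (B1,L1) ✓  (B1,L3) ✗  (B2,L4) ✓  (B3,L1) ✓  (B3,L3) ✓  (B3,L4) ✓
Counterexamples (restrictor pairs failing the scope): 1.

1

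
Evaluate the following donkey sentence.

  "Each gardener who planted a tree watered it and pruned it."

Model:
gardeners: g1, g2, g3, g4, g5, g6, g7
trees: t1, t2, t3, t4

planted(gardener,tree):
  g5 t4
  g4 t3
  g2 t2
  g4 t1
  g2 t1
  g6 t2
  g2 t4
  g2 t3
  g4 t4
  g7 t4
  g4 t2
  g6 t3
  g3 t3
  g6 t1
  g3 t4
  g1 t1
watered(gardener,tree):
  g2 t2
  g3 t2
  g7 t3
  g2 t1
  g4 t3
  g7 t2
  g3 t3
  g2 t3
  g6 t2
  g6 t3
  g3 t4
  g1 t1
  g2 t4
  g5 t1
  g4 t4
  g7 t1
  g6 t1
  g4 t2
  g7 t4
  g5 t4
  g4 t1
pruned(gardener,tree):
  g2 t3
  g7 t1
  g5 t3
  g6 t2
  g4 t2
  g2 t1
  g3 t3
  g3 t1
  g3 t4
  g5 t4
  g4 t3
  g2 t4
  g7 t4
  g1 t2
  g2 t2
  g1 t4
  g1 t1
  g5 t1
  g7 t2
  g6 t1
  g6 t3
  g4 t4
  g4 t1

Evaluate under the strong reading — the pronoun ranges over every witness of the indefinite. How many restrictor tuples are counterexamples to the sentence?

"it" takes "a tree" as antecedent — a donkey pronoun bound across the clause boundary.
Strong reading: for every (g,t) with planted(g,t), watered(g,t) ∧ pruned(g,t).
Restrictor pairs: (g1,t1) ✓  (g2,t1) ✓  (g2,t2) ✓  (g2,t3) ✓  (g2,t4) ✓  (g3,t3) ✓  (g3,t4) ✓  (g4,t1) ✓  (g4,t2) ✓  (g4,t3) ✓  (g4,t4) ✓  (g5,t4) ✓  (g6,t1) ✓  (g6,t2) ✓  (g6,t3) ✓  (g7,t4) ✓
Counterexamples (restrictor pairs failing the scope): 0.

0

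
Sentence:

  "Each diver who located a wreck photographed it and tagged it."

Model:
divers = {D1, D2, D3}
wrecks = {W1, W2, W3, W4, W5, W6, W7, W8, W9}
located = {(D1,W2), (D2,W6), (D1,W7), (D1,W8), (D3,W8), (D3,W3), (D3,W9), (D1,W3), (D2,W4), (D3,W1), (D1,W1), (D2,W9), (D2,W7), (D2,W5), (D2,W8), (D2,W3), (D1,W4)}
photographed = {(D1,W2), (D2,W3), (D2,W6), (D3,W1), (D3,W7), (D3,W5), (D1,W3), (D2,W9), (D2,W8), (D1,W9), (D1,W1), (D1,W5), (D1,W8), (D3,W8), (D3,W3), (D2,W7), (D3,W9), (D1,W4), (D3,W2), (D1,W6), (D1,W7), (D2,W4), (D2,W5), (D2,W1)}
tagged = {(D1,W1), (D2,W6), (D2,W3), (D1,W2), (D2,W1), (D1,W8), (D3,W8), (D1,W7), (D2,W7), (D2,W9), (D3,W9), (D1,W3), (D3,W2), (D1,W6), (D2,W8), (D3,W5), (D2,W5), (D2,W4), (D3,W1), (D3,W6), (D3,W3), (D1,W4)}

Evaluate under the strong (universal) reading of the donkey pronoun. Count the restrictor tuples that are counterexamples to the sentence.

"it" takes "a wreck" as antecedent — a donkey pronoun bound across the clause boundary.
Strong reading: for every (d,w) with located(d,w), photographed(d,w) ∧ tagged(d,w).
Restrictor pairs: (D1,W1) ✓  (D1,W2) ✓  (D1,W3) ✓  (D1,W4) ✓  (D1,W7) ✓  (D1,W8) ✓  (D2,W3) ✓  (D2,W4) ✓  (D2,W5) ✓  (D2,W6) ✓  (D2,W7) ✓  (D2,W8) ✓  (D2,W9) ✓  (D3,W1) ✓  (D3,W3) ✓  (D3,W8) ✓  (D3,W9) ✓
Counterexamples (restrictor pairs failing the scope): 0.

0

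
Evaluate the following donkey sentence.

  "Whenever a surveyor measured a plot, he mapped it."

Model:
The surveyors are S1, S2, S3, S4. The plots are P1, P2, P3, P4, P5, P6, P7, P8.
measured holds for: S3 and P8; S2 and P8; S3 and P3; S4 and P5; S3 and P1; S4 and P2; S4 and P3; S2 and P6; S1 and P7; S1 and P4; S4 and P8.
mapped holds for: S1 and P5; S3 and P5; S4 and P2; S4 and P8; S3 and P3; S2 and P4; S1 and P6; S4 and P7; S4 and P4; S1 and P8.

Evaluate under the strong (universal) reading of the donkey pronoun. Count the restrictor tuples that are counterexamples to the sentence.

"it" takes "a plot" as antecedent — a donkey pronoun bound across the clause boundary.
Strong reading: for every (s,p) with measured(s,p), mapped(s,p).
Restrictor pairs: (S1,P4) ✗  (S1,P7) ✗  (S2,P6) ✗  (S2,P8) ✗  (S3,P1) ✗  (S3,P3) ✓  (S3,P8) ✗  (S4,P2) ✓  (S4,P3) ✗  (S4,P5) ✗  (S4,P8) ✓
Counterexamples (restrictor pairs failing the scope): 8.

8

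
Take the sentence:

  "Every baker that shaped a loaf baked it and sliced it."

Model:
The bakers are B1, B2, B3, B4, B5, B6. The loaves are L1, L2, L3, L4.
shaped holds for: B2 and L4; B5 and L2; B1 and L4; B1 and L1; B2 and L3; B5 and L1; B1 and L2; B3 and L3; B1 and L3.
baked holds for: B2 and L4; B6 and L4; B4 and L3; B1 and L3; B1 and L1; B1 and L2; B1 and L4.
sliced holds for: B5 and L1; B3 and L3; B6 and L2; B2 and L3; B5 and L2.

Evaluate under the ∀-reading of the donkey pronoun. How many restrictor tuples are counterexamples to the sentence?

9

"it" takes "a loaf" as antecedent — a donkey pronoun bound across the clause boundary.
Strong reading: for every (b,l) with shaped(b,l), baked(b,l) ∧ sliced(b,l).
Restrictor pairs: (B1,L1) ✗  (B1,L2) ✗  (B1,L3) ✗  (B1,L4) ✗  (B2,L3) ✗  (B2,L4) ✗  (B3,L3) ✗  (B5,L1) ✗  (B5,L2) ✗
Counterexamples (restrictor pairs failing the scope): 9.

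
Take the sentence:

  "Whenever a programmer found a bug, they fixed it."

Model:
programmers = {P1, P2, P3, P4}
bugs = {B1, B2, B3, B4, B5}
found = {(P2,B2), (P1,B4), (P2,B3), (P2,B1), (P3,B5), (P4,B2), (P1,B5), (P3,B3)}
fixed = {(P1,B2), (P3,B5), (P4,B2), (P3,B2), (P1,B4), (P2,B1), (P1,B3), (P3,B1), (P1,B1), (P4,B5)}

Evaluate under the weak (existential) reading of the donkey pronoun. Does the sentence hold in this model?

True

"it" takes "a bug" as antecedent — a donkey pronoun bound across the clause boundary.
Weak reading: every programmer p with some found-bug has at least one found-bug b such that fixed(p,b).
Per programmer: P1:✓  P2:✓  P3:✓  P4:✓
Every programmer in the restrictor has a witness.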